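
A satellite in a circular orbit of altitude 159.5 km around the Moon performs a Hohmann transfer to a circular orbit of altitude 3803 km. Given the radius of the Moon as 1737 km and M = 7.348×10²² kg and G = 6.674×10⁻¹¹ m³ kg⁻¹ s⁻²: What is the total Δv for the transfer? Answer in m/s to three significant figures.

Δv_total ≈ 624 m/s

μ = GM = 6.674×10⁻¹¹ × 7.348×10²² = 4.904×10¹² m³/s².
r₁ = 1737 + 159.5 = 1896.5 km = 1.8965×10⁶ m.
r₂ = 1737 + 3803 = 5540.0 km = 5.5400×10⁶ m.
Transfer ellipse a_t = (r₁ + r₂)/2 = 3.718×10⁶ m.
At r₁: circular v_c1 = √(μ/r₁) = 1608 m/s; transfer-perilune v_p = √[μ(2/r₁ − 1/a_t)] = 1963 m/s.
Δv₁ = v_p − v_c1 = 354.8 m/s.
At r₂: circular v_c2 = √(μ/r₂) = 940.9 m/s; transfer-apolune v_a = √[μ(2/r₂ − 1/a_t)] = 671.9 m/s.
Δv₂ = v_c2 − v_a = 268.9 m/s.
Total Δv = Δv₁ + Δv₂ = 623.7 m/s.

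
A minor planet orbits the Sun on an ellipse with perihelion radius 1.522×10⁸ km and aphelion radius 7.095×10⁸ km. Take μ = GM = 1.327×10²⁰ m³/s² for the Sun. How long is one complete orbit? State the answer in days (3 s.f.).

Semi-major axis a = (r_p + r_a)/2 = (1.5220×10⁸ + 7.0950×10⁸)/2 = 4.3085×10⁸ km = 4.308×10¹¹ m.
By Kepler's third law T = 2π√(a³/μ) = 2π × 2.455×10⁷ = 1.543×10⁸ s.
= 1785 days.

T ≈ 1790 days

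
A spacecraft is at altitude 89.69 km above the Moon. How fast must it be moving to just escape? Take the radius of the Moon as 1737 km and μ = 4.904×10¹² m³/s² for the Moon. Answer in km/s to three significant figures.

v_esc ≈ 2.32 km/s

r = 1737 + 89.69 = 1826.7 km = 1.8267×10⁶ m.
Escape speed v_esc = √(2μ/r) = √(2 × 4.904×10¹² / 1.827×10⁶) = √(5.369×10⁶) = 2317 m/s.
= 2.317 km/s.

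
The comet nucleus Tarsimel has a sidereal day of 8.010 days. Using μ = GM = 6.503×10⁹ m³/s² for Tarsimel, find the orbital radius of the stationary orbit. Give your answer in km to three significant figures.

T = 8.010 days = 6.921×10⁵ s.
A synchronous orbit has period T, so by Kepler's third law a = (μT²/4π²)^(1/3).
μT²/4π² = 6.503×10⁹ × (6.921×10⁵)² / 39.48 = 7.889×10¹⁹ m³.
a = 4.289×10⁶ m = 4288.9 km.

r_sync ≈ 4290 km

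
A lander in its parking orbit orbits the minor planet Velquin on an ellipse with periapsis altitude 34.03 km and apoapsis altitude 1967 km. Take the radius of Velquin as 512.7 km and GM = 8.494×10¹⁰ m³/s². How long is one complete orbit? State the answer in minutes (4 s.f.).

T ≈ 668.8 minutes

r_p = 512.7 + 34.03 = 546.73 km = 5.4673×10⁵ m.
r_a = 512.7 + 1967 = 2479.7 km = 2.4797×10⁶ m.
Semi-major axis a = (r_p + r_a)/2 = (546.73 + 2479.7)/2 = 1513.2 km = 1.513×10⁶ m.
By Kepler's third law T = 2π√(a³/μ) = 2π × 6.387×10³ = 4.013×10⁴ s.
= 668.8 minutes.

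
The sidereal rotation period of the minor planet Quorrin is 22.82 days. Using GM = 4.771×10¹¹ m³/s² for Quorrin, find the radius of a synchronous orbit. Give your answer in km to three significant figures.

T = 22.82 days = 1.972×10⁶ s.
A synchronous orbit has period T, so by Kepler's third law a = (μT²/4π²)^(1/3).
μT²/4π² = 4.771×10¹¹ × (1.972×10⁶)² / 39.48 = 4.698×10²² m³.
a = 3.608×10⁷ m = 36083 km.

r_sync ≈ 36100 km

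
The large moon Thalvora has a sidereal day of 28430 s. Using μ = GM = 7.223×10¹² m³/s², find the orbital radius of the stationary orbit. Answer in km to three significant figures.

A synchronous orbit has period T, so by Kepler's third law a = (μT²/4π²)^(1/3).
μT²/4π² = 7.223×10¹² × (2.843×10⁴)² / 39.48 = 1.479×10²⁰ m³.
a = 5.288×10⁶ m = 5288.2 km.

r_sync ≈ 5290 km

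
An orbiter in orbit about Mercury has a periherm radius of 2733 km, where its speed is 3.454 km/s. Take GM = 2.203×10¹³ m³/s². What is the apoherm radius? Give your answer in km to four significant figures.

apoherm radius ≈ 7779 km

r_p = 2.733×10⁶ m.
Specific energy ε = v²/2 − μ/r = -2.096×10⁶ J/kg, so a = −μ/(2ε) = 5.256×10⁶ m.
The apsides satisfy r_p + r_a = 2a, so the apoherm radius is 2a − r_p = 7.779×10⁶ m = 7779.1 km.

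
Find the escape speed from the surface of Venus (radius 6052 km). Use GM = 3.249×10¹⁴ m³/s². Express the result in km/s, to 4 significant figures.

v_esc ≈ 10.36 km/s

r = R = 6.052×10⁶ m.
Escape speed v_esc = √(2μ/r) = √(2 × 3.249×10¹⁴ / 6.052×10⁶) = √(1.074×10⁸) = 10360 m/s.
= 10.36 km/s.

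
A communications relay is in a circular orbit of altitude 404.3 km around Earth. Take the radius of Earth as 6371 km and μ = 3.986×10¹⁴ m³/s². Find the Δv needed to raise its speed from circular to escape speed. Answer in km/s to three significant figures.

r = 6371 + 404.3 = 6775.3 km = 6.7753×10⁶ m.
Circular speed v_c = √(μ/r) = 7670 m/s.
Escape speed v_esc = √(2μ/r) = √2 × v_c = 10850 m/s.
Δv = v_esc − v_c = 3177 m/s = 3.177 km/s.

Δv ≈ 3.18 km/s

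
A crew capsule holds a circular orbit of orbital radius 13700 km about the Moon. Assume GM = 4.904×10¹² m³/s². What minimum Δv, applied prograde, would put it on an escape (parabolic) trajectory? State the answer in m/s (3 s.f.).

Δv ≈ 248 m/s

r = 13700 km = 1.370×10⁷ m.
Circular speed v_c = √(μ/r) = 598.3 m/s.
Escape speed v_esc = √(2μ/r) = √2 × v_c = 846.1 m/s.
Δv = v_esc − v_c = 247.8 m/s.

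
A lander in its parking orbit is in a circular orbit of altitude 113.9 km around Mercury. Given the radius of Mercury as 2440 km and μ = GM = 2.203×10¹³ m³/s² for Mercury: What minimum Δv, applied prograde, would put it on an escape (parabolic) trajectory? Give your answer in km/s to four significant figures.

Δv ≈ 1.217 km/s

r = 2440 + 113.9 = 2553.9 km = 2.5539×10⁶ m.
Circular speed v_c = √(μ/r) = 2937 m/s.
Escape speed v_esc = √(2μ/r) = √2 × v_c = 4154 m/s.
Δv = v_esc − v_c = 1217 m/s = 1.217 km/s.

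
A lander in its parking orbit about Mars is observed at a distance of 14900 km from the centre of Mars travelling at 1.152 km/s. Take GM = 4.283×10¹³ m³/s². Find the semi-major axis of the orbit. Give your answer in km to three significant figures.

r = 1.490×10⁷ m.
Vis-viva rearranged: 1/a = 2/r − v²/μ = 1.342×10⁻⁷ − 3.099×10⁻⁸ = 1.032×10⁻⁷ m⁻¹.
a = 9.686×10⁶ m = 9685.9 km.

a ≈ 9690 km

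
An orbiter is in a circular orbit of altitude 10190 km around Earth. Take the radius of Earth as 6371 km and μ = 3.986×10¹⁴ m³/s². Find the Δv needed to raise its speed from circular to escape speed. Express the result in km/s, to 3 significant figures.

r = 6371 + 10190 = 16561 km = 1.6561×10⁷ m.
Circular speed v_c = √(μ/r) = 4906 m/s.
Escape speed v_esc = √(2μ/r) = √2 × v_c = 6938 m/s.
Δv = v_esc − v_c = 2032 m/s = 2.032 km/s.

Δv ≈ 2.03 km/s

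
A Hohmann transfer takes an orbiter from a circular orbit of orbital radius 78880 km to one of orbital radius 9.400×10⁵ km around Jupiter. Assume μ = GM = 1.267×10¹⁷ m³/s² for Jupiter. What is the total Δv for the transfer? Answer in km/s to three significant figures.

Δv_total ≈ 21.4 km/s

r₁ = 78880 km = 7.888×10⁷ m.
r₂ = 9.400×10⁵ km = 9.400×10⁸ m.
Transfer ellipse a_t = (r₁ + r₂)/2 = 5.094×10⁸ m.
At r₁: circular v_c1 = √(μ/r₁) = 40080 m/s; transfer-perijove v_p = √[μ(2/r₁ − 1/a_t)] = 54440 m/s.
Δv₁ = v_p − v_c1 = 14360 m/s.
At r₂: circular v_c2 = √(μ/r₂) = 11610 m/s; transfer-apojove v_a = √[μ(2/r₂ − 1/a_t)] = 4568 m/s.
Δv₂ = v_c2 − v_a = 7041 m/s.
Total Δv = Δv₁ + Δv₂ = 21400 m/s = 21.40 km/s.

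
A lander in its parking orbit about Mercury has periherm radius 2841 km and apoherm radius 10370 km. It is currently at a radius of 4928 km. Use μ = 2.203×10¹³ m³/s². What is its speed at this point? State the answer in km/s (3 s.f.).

v ≈ 2.37 km/s

Semi-major axis a = (r_p + r_a)/2 = 6605.5 km = 6.606×10⁶ m.
Vis-viva: v² = μ(2/r − 1/a) = 2.203×10¹³ × (4.058×10⁻⁷ − 1.514×10⁻⁷) = 5.606×10⁶ m²/s².
v = 2368 m/s = 2.368 km/s.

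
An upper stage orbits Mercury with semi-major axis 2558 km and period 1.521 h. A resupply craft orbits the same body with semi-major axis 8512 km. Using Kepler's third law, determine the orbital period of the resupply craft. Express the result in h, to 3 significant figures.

Kepler's third law: T² ∝ a³, so T₂ = T₁ (a₂/a₁)^(3/2).
a₂/a₁ = 3.328, (a₂/a₁)^(3/2) = 6.070.
T₂ = 1.521 × 6.070 = 9.233 h.

T₂ ≈ 9.23 h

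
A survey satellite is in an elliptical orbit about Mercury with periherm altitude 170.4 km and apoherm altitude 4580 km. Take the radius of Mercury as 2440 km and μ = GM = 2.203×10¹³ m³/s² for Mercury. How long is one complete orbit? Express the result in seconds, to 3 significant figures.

T ≈ 14100 seconds

r_p = 2440 + 170.4 = 2610.4 km = 2.6104×10⁶ m.
r_a = 2440 + 4580 = 7020.0 km = 7.0200×10⁶ m.
Semi-major axis a = (r_p + r_a)/2 = (2610.4 + 7020.0)/2 = 4815.2 km = 4.815×10⁶ m.
By Kepler's third law T = 2π√(a³/μ) = 2π × 2.251×10³ = 1.414×10⁴ s.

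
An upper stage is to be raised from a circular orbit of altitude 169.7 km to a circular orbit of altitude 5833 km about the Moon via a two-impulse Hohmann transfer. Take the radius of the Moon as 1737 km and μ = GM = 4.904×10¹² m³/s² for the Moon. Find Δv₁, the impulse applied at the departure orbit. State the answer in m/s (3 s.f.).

r₁ = 1737 + 169.7 = 1906.7 km = 1.9067×10⁶ m.
r₂ = 1737 + 5833 = 7570.0 km = 7.5700×10⁶ m.
Transfer ellipse a_t = (r₁ + r₂)/2 = 4.738×10⁶ m.
At r₁: circular v_c1 = √(μ/r₁) = 1604 m/s; transfer-perilune v_p = √[μ(2/r₁ − 1/a_t)] = 2027 m/s.
Δv₁ = v_p − v_c1 = 423.3 m/s.

Δv ≈ 423 m/s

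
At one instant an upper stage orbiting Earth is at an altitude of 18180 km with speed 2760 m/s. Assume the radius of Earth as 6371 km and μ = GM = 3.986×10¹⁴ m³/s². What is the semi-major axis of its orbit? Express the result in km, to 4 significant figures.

a ≈ 16040 km

r = 6371 + 18180 = 24551 km = 2.455×10⁷ m.
Vis-viva rearranged: 1/a = 2/r − v²/μ = 8.146×10⁻⁸ − 1.911×10⁻⁸ = 6.235×10⁻⁸ m⁻¹.
a = 1.604×10⁷ m = 16038 km.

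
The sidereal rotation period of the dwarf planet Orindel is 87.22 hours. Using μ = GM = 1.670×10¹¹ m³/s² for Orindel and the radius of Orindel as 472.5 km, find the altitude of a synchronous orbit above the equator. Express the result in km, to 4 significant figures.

h_sync ≈ 6999 km

T = 87.22 hours = 3.140×10⁵ s.
A synchronous orbit has period T, so by Kepler's third law a = (μT²/4π²)^(1/3).
μT²/4π² = 1.670×10¹¹ × (3.140×10⁵)² / 39.48 = 4.171×10²⁰ m³.
a = 7.471×10⁶ m = 7471.3 km.
Altitude h = a − R = 7471.3 − 472.5 = 6998.8 km.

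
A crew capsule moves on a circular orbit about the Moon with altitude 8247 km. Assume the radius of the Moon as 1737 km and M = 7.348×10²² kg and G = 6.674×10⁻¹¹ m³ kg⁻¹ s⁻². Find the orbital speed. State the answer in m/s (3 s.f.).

v ≈ 701 m/s

μ = GM = 6.674×10⁻¹¹ × 7.348×10²² = 4.904×10¹² m³/s².
r = 1737 + 8247 = 9984.0 km = 9.9840×10⁶ m.
For a circular orbit v = √(μ/r) = √(4.904×10¹² / 9.984×10⁶) = √(4.912×10⁵) = 700.9 m/s.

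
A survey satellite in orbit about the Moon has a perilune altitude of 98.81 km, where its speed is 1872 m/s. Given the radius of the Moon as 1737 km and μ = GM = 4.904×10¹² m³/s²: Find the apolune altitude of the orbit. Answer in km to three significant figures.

r_p = 1737 + 98.81 = 1835.8 km = 1.836×10⁶ m.
Specific energy ε = v²/2 − μ/r = -9.191×10⁵ J/kg, so a = −μ/(2ε) = 2.668×10⁶ m.
The apsides satisfy r_p + r_a = 2a, so the apolune radius is 2a − r_p = 3.500×10⁶ m = 3499.8 km.
Apolune altitude = 3499.8 − 1737 = 1762.8 km.

apolune altitude ≈ 1760 km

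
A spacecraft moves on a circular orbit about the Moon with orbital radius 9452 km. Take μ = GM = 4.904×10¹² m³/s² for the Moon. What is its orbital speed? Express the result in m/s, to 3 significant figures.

v ≈ 720 m/s

r = 9452 km = 9.452×10⁶ m.
For a circular orbit v = √(μ/r) = √(4.904×10¹² / 9.452×10⁶) = √(5.188×10⁵) = 720.3 m/s.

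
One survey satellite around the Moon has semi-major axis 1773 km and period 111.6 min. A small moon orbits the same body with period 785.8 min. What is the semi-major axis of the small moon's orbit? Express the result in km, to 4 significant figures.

a₂ ≈ 6513 km

Kepler's third law: a³ ∝ T², so a₂ = a₁ (T₂/T₁)^(2/3).
T₂/T₁ = 7.041, (T₂/T₁)^(2/3) = 3.674.
a₂ = 1773 × 3.674 = 6513 km.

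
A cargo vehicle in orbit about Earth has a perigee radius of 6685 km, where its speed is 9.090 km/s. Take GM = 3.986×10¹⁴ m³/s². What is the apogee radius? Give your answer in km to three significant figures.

apogee radius ≈ 15100 km

r_p = 6.685×10⁶ m.
Specific energy ε = v²/2 − μ/r = -1.831×10⁷ J/kg, so a = −μ/(2ε) = 1.088×10⁷ m.
The apsides satisfy r_p + r_a = 2a, so the apogee radius is 2a − r_p = 1.508×10⁷ m = 15082 km.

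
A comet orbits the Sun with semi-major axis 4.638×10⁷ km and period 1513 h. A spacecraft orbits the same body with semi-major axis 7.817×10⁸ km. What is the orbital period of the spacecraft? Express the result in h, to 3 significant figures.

Kepler's third law: T² ∝ a³, so T₂ = T₁ (a₂/a₁)^(3/2).
a₂/a₁ = 16.85, (a₂/a₁)^(3/2) = 69.19.
T₂ = 1513 × 69.19 = 1.047×10⁵ h.

T₂ ≈ 1.05×10⁵ h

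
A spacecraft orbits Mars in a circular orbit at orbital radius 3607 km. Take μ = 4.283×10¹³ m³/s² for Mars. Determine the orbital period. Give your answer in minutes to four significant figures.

T ≈ 109.6 minutes

r = 3607 km = 3.607×10⁶ m.
Kepler's third law: T = 2π√(r³/μ) = 2π√((3.607×10⁶)³ / 4.283×10¹³).
r³/μ = 1.096×10⁶ s², so T = 2π × 1.047×10³ = 6.577×10³ s.
Converting: 6.577×10³ s ÷ 60.00 = 109.6 minutes.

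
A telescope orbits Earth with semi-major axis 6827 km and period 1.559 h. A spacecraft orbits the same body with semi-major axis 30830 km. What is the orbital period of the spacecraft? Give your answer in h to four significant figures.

T₂ ≈ 14.96 h

Kepler's third law: T² ∝ a³, so T₂ = T₁ (a₂/a₁)^(3/2).
a₂/a₁ = 4.516, (a₂/a₁)^(3/2) = 9.597.
T₂ = 1.559 × 9.597 = 14.96 h.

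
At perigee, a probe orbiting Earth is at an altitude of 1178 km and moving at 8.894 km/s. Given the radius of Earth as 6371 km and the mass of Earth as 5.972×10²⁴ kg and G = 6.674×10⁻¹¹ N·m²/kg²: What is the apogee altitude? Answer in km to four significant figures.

apogee altitude ≈ 16170 km

μ = GM = 6.674×10⁻¹¹ × 5.972×10²⁴ = 3.986×10¹⁴ m³/s².
r_p = 6371 + 1178 = 7549.0 km = 7.549×10⁶ m.
Specific energy ε = v²/2 − μ/r = -1.325×10⁷ J/kg, so a = −μ/(2ε) = 1.504×10⁷ m.
The apsides satisfy r_p + r_a = 2a, so the apogee radius is 2a − r_p = 2.254×10⁷ m = 22540 km.
Apogee altitude = 22540 − 6371 = 16169 km.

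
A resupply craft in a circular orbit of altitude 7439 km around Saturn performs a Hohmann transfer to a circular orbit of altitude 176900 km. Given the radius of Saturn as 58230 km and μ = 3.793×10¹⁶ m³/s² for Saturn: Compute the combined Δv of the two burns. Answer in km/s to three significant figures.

Δv_total ≈ 10.3 km/s

r₁ = 58230 + 7439 = 65669 km = 6.5669×10⁷ m.
r₂ = 58230 + 176900 = 235130 km = 2.3513×10⁸ m.
Transfer ellipse a_t = (r₁ + r₂)/2 = 1.504×10⁸ m.
At r₁: circular v_c1 = √(μ/r₁) = 24030 m/s; transfer-perikrone v_p = √[μ(2/r₁ − 1/a_t)] = 30050 m/s.
Δv₁ = v_p − v_c1 = 6017 m/s.
At r₂: circular v_c2 = √(μ/r₂) = 12700 m/s; transfer-apokrone v_a = √[μ(2/r₂ − 1/a_t)] = 8393 m/s.
Δv₂ = v_c2 − v_a = 4308 m/s.
Total Δv = Δv₁ + Δv₂ = 10330 m/s = 10.33 km/s.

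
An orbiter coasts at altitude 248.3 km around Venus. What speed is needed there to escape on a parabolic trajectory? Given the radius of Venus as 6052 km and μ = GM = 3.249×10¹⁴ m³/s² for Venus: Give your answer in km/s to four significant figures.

r = 6052 + 248.3 = 6300.3 km = 6.3003×10⁶ m.
Escape speed v_esc = √(2μ/r) = √(2 × 3.249×10¹⁴ / 6.300×10⁶) = √(1.031×10⁸) = 10160 m/s.
= 10.16 km/s.

v_esc ≈ 10.16 km/s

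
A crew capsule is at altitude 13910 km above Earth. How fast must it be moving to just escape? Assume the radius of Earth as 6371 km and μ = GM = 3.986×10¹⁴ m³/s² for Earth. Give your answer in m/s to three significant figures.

v_esc ≈ 6270 m/s

r = 6371 + 13910 = 20281 km = 2.0281×10⁷ m.
Escape speed v_esc = √(2μ/r) = √(2 × 3.986×10¹⁴ / 2.028×10⁷) = √(3.931×10⁷) = 6270 m/s.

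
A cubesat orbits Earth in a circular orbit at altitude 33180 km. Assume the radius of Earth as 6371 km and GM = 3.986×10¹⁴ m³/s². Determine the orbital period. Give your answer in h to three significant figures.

r = 6371 + 33180 = 39551 km = 3.9551×10⁷ m.
Kepler's third law: T = 2π√(r³/μ) = 2π√((3.955×10⁷)³ / 3.986×10¹⁴).
r³/μ = 1.552×10⁸ s², so T = 2π × 1.246×10⁴ = 7.828×10⁴ s.
Converting: 7.828×10⁴ s ÷ 3600 = 21.74 h.

T ≈ 21.7 h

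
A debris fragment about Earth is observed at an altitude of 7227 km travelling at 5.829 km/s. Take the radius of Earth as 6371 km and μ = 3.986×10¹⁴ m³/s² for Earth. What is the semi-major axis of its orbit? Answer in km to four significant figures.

a ≈ 16170 km

r = 6371 + 7227 = 13598 km = 1.360×10⁷ m.
Specific orbital energy ε = v²/2 − μ/r = (5829)²/2 − 3.986×10¹⁴/1.360×10⁷ = -1.232×10⁷ J/kg.
Since ε = −μ/(2a), a = −μ/(2ε) = 1.617×10⁷ m = 16171 km.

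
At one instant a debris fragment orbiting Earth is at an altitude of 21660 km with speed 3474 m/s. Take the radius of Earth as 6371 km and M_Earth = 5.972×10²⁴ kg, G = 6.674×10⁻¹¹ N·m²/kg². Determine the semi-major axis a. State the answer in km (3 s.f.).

a ≈ 24300 km

μ = GM = 6.674×10⁻¹¹ × 5.972×10²⁴ = 3.986×10¹⁴ m³/s².
r = 6371 + 21660 = 28031 km = 2.803×10⁷ m.
Specific orbital energy ε = v²/2 − μ/r = (3474)²/2 − 3.986×10¹⁴/2.803×10⁷ = -8.185×10⁶ J/kg.
Since ε = −μ/(2a), a = −μ/(2ε) = 2.435×10⁷ m = 24349 km.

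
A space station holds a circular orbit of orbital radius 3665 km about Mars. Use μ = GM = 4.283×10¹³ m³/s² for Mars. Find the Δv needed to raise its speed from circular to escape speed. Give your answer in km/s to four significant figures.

r = 3665 km = 3.665×10⁶ m.
Circular speed v_c = √(μ/r) = 3419 m/s.
Escape speed v_esc = √(2μ/r) = √2 × v_c = 4835 m/s.
Δv = v_esc − v_c = 1416 m/s = 1.416 km/s.

Δv ≈ 1.416 km/s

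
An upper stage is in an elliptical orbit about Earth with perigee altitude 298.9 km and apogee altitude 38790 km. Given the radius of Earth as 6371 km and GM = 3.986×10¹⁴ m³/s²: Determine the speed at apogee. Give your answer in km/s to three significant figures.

r_p = 6371 + 298.9 = 6669.9 km = 6.6699×10⁶ m.
r_a = 6371 + 38790 = 45161 km = 4.5161×10⁷ m.
Semi-major axis a = (r_p + r_a)/2 = 25915 km = 2.592×10⁷ m.
Vis-viva: v² = μ(2/r − 1/a) = 3.986×10¹⁴ × (4.429×10⁻⁸ − 3.859×10⁻⁸) = 2.272×10⁶ m²/s².
v = 1507 m/s = 1.507 km/s.

v ≈ 1.51 km/s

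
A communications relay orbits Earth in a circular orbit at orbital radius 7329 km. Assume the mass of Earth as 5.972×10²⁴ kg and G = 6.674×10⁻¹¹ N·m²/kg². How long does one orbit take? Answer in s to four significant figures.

T ≈ 6244 s

μ = GM = 6.674×10⁻¹¹ × 5.972×10²⁴ = 3.986×10¹⁴ m³/s².
r = 7329 km = 7.329×10⁶ m.
Kepler's third law: T = 2π√(r³/μ) = 2π√((7.329×10⁶)³ / 3.986×10¹⁴).
r³/μ = 9.877×10⁵ s², so T = 2π × 9.938×10² = 6.244×10³ s.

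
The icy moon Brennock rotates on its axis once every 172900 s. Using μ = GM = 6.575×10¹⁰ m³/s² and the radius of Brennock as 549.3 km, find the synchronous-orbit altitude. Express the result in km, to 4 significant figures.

A synchronous orbit has period T, so by Kepler's third law a = (μT²/4π²)^(1/3).
μT²/4π² = 6.575×10¹⁰ × (1.729×10⁵)² / 39.48 = 4.979×10¹⁹ m³.
a = 3.679×10⁶ m = 3678.8 km.
Altitude h = a − R = 3678.8 − 549.3 = 3129.5 km.

h_sync ≈ 3130 km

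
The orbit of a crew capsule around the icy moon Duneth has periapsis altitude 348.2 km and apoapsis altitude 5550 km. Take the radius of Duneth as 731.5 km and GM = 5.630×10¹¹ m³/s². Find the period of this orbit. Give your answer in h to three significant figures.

r_p = 731.5 + 348.2 = 1079.7 km = 1.0797×10⁶ m.
r_a = 731.5 + 5550 = 6281.5 km = 6.2815×10⁶ m.
Semi-major axis a = (r_p + r_a)/2 = (1079.7 + 6281.5)/2 = 3680.6 km = 3.681×10⁶ m.
By Kepler's third law T = 2π√(a³/μ) = 2π × 9.411×10³ = 5.913×10⁴ s.
= 16.42 h.

T ≈ 16.4 h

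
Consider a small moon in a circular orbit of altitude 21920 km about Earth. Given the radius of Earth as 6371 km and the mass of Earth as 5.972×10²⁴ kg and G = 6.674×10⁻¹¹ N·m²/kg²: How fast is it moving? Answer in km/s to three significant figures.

v ≈ 3.75 km/s

μ = GM = 6.674×10⁻¹¹ × 5.972×10²⁴ = 3.986×10¹⁴ m³/s².
r = 6371 + 21920 = 28291 km = 2.8291×10⁷ m.
For a circular orbit v = √(μ/r) = √(3.986×10¹⁴ / 2.829×10⁷) = √(1.409×10⁷) = 3753 m/s.
That is 3.753 km/s.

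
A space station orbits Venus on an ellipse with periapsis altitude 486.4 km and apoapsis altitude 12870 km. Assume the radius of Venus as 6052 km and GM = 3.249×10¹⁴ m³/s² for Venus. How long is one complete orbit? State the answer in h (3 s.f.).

T ≈ 4.40 h

r_p = 6052 + 486.4 = 6538.4 km = 6.5384×10⁶ m.
r_a = 6052 + 12870 = 18922 km = 1.8922×10⁷ m.
Semi-major axis a = (r_p + r_a)/2 = (6538.4 + 18922)/2 = 12730 km = 1.273×10⁷ m.
By Kepler's third law T = 2π√(a³/μ) = 2π × 2.520×10³ = 1.583×10⁴ s.
= 4.398 h.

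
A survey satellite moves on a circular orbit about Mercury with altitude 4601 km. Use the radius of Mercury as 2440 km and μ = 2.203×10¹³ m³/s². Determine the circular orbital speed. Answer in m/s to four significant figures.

v ≈ 1769 m/s

r = 2440 + 4601 = 7041.0 km = 7.0410×10⁶ m.
For a circular orbit v = √(μ/r) = √(2.203×10¹³ / 7.041×10⁶) = √(3.129×10⁶) = 1769 m/s.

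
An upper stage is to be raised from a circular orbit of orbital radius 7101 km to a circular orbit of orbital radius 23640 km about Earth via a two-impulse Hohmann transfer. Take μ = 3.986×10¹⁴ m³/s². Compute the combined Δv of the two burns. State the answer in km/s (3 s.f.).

Δv_total ≈ 3.11 km/s

r₁ = 7101 km = 7.101×10⁶ m.
r₂ = 23640 km = 2.364×10⁷ m.
Transfer ellipse a_t = (r₁ + r₂)/2 = 1.537×10⁷ m.
At r₁: circular v_c1 = √(μ/r₁) = 7492 m/s; transfer-perigee v_p = √[μ(2/r₁ − 1/a_t)] = 9292 m/s.
Δv₁ = v_p − v_c1 = 1799 m/s.
At r₂: circular v_c2 = √(μ/r₂) = 4106 m/s; transfer-apogee v_a = √[μ(2/r₂ − 1/a_t)] = 2791 m/s.
Δv₂ = v_c2 − v_a = 1315 m/s.
Total Δv = Δv₁ + Δv₂ = 3115 m/s = 3.115 km/s.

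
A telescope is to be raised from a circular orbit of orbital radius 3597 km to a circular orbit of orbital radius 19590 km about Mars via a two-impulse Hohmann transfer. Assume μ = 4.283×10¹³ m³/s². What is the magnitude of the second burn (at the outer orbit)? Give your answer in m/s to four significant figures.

r₁ = 3597 km = 3.597×10⁶ m.
r₂ = 19590 km = 1.959×10⁷ m.
Transfer ellipse a_t = (r₁ + r₂)/2 = 1.159×10⁷ m.
At r₁: circular v_c1 = √(μ/r₁) = 3451 m/s; transfer-periapsis v_p = √[μ(2/r₁ − 1/a_t)] = 4486 m/s.
At r₂: circular v_c2 = √(μ/r₂) = 1479 m/s; transfer-apoapsis v_a = √[μ(2/r₂ − 1/a_t)] = 823.6 m/s.
Δv₂ = v_c2 − v_a = 655.0 m/s.

Δv ≈ 655.0 m/s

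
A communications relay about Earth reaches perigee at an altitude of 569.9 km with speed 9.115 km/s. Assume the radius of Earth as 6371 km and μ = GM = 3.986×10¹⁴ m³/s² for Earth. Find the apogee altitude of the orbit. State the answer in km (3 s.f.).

r_p = 6371 + 569.9 = 6940.9 km = 6.941×10⁶ m.
Specific energy ε = v²/2 − μ/r = -1.589×10⁷ J/kg, so a = −μ/(2ε) = 1.255×10⁷ m.
The apsides satisfy r_p + r_a = 2a, so the apogee radius is 2a − r_p = 1.815×10⁷ m = 18150 km.
Apogee altitude = 18150 − 6371 = 11779 km.

apogee altitude ≈ 11800 km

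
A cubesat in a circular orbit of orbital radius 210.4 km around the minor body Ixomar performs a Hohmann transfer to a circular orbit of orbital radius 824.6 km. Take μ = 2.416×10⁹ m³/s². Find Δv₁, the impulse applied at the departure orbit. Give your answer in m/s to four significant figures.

r₁ = 210.4 km = 2.104×10⁵ m.
r₂ = 824.6 km = 8.246×10⁵ m.
Transfer ellipse a_t = (r₁ + r₂)/2 = 5.175×10⁵ m.
At r₁: circular v_c1 = √(μ/r₁) = 107.2 m/s; transfer-periapsis v_p = √[μ(2/r₁ − 1/a_t)] = 135.3 m/s.
Δv₁ = v_p − v_c1 = 28.11 m/s.

Δv ≈ 28.11 m/s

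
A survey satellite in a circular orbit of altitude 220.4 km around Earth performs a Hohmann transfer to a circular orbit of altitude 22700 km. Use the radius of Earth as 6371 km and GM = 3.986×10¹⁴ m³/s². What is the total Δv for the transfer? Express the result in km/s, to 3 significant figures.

Δv_total ≈ 3.60 km/s

r₁ = 6371 + 220.4 = 6591.4 km = 6.5914×10⁶ m.
r₂ = 6371 + 22700 = 29071 km = 2.9071×10⁷ m.
Transfer ellipse a_t = (r₁ + r₂)/2 = 1.783×10⁷ m.
At r₁: circular v_c1 = √(μ/r₁) = 7776 m/s; transfer-perigee v_p = √[μ(2/r₁ − 1/a_t)] = 9929 m/s.
Δv₁ = v_p − v_c1 = 2153 m/s.
At r₂: circular v_c2 = √(μ/r₂) = 3703 m/s; transfer-apogee v_a = √[μ(2/r₂ − 1/a_t)] = 2251 m/s.
Δv₂ = v_c2 − v_a = 1452 m/s.
Total Δv = Δv₁ + Δv₂ = 3604 m/s = 3.604 km/s.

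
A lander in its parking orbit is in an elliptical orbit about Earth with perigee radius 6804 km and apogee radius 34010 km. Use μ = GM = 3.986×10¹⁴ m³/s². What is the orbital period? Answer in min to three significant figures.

T ≈ 484 min

Semi-major axis a = (r_p + r_a)/2 = (6804.0 + 34010)/2 = 20407 km = 2.041×10⁷ m.
By Kepler's third law T = 2π√(a³/μ) = 2π × 4.617×10³ = 2.901×10⁴ s.
= 483.5 min.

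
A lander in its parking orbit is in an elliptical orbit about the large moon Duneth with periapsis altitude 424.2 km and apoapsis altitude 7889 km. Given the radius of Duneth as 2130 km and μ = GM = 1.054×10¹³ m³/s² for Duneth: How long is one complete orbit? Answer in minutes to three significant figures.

r_p = 2130 + 424.2 = 2554.2 km = 2.5542×10⁶ m.
r_a = 2130 + 7889 = 10019 km = 1.0019×10⁷ m.
Semi-major axis a = (r_p + r_a)/2 = (2554.2 + 10019)/2 = 6286.6 km = 6.287×10⁶ m.
By Kepler's third law T = 2π√(a³/μ) = 2π × 4.855×10³ = 3.051×10⁴ s.
= 508.4 minutes.

T ≈ 508 minutes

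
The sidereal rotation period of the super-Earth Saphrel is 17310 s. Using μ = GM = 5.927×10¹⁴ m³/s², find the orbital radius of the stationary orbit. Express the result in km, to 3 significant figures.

r_sync ≈ 16500 km

A synchronous orbit has period T, so by Kepler's third law a = (μT²/4π²)^(1/3).
μT²/4π² = 5.927×10¹⁴ × (1.731×10⁴)² / 39.48 = 4.499×10²¹ m³.
a = 1.651×10⁷ m = 16508 km.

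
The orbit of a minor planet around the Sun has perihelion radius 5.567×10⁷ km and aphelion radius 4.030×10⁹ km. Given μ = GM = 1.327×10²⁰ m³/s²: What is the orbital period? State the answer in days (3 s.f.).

Semi-major axis a = (r_p + r_a)/2 = (5.5670×10⁷ + 4.0300×10⁹)/2 = 2.0428×10⁹ km = 2.043×10¹² m.
By Kepler's third law T = 2π√(a³/μ) = 2π × 2.535×10⁸ = 1.593×10⁹ s.
= 18430 days.

T ≈ 18400 days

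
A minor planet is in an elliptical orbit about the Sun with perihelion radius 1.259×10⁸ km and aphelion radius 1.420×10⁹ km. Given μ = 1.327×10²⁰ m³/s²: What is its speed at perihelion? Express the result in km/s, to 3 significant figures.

v ≈ 44.0 km/s

Semi-major axis a = (r_p + r_a)/2 = 7.7295×10⁸ km = 7.730×10¹¹ m.
Vis-viva: v² = μ(2/r − 1/a) = 1.327×10²⁰ × (1.589×10⁻¹¹ − 1.294×10⁻¹²) = 1.936×10⁹ m²/s².
v = 44000 m/s = 44.00 km/s.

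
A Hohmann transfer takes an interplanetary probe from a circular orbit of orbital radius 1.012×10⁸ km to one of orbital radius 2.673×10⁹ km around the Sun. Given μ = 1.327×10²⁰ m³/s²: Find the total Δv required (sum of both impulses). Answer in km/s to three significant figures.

Δv_total ≈ 19.2 km/s

r₁ = 1.012×10⁸ km = 1.012×10¹¹ m.
r₂ = 2.673×10⁹ km = 2.673×10¹² m.
Transfer ellipse a_t = (r₁ + r₂)/2 = 1.387×10¹² m.
At r₁: circular v_c1 = √(μ/r₁) = 36210 m/s; transfer-perihelion v_p = √[μ(2/r₁ − 1/a_t)] = 50270 m/s.
Δv₁ = v_p − v_c1 = 14060 m/s.
At r₂: circular v_c2 = √(μ/r₂) = 7046 m/s; transfer-aphelion v_a = √[μ(2/r₂ − 1/a_t)] = 1903 m/s.
Δv₂ = v_c2 − v_a = 5143 m/s.
Total Δv = Δv₁ + Δv₂ = 19200 m/s = 19.20 km/s.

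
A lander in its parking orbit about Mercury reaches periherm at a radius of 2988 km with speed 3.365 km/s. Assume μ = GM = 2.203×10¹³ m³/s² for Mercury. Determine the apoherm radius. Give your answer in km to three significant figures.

apoherm radius ≈ 9890 km

r_p = 2.988×10⁶ m.
Specific energy ε = v²/2 − μ/r = -1.711×10⁶ J/kg, so a = −μ/(2ε) = 6.437×10⁶ m.
The apsides satisfy r_p + r_a = 2a, so the apoherm radius is 2a − r_p = 9.886×10⁶ m = 9885.9 km.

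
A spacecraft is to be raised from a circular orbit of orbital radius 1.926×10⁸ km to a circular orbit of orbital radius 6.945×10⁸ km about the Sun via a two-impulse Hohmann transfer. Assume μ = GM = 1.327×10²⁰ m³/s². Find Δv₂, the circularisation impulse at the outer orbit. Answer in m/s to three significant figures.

r₁ = 1.926×10⁸ km = 1.926×10¹¹ m.
r₂ = 6.945×10⁸ km = 6.945×10¹¹ m.
Transfer ellipse a_t = (r₁ + r₂)/2 = 4.436×10¹¹ m.
At r₁: circular v_c1 = √(μ/r₁) = 26250 m/s; transfer-perihelion v_p = √[μ(2/r₁ − 1/a_t)] = 32850 m/s.
At r₂: circular v_c2 = √(μ/r₂) = 13820 m/s; transfer-aphelion v_a = √[μ(2/r₂ − 1/a_t)] = 9109 m/s.
Δv₂ = v_c2 − v_a = 4714 m/s.

Δv ≈ 4710 m/s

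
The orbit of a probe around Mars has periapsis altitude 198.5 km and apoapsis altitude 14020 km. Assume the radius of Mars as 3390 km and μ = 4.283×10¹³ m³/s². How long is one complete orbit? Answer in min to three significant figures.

r_p = 3390 + 198.5 = 3588.5 km = 3.5885×10⁶ m.
r_a = 3390 + 14020 = 17410 km = 1.7410×10⁷ m.
Semi-major axis a = (r_p + r_a)/2 = (3588.5 + 17410)/2 = 10499 km = 1.050×10⁷ m.
By Kepler's third law T = 2π√(a³/μ) = 2π × 5.198×10³ = 3.266×10⁴ s.
= 544.4 min.

T ≈ 544 min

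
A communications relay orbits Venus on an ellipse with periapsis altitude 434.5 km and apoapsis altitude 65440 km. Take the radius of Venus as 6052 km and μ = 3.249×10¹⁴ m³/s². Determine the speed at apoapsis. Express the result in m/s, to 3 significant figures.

r_p = 6052 + 434.5 = 6486.5 km = 6.4865×10⁶ m.
r_a = 6052 + 65440 = 71492 km = 7.1492×10⁷ m.
Semi-major axis a = (r_p + r_a)/2 = 38989 km = 3.899×10⁷ m.
Vis-viva: v² = μ(2/r − 1/a) = 3.249×10¹⁴ × (2.798×10⁻⁸ − 2.565×10⁻⁸) = 7.561×10⁵ m²/s².
v = 869.5 m/s.

v ≈ 870 m/s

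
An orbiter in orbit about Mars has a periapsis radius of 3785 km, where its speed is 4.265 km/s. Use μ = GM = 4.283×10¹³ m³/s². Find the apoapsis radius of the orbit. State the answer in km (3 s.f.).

apoapsis radius ≈ 15500 km

r_p = 3.785×10⁶ m.
Specific energy ε = v²/2 − μ/r = -2.221×10⁶ J/kg, so a = −μ/(2ε) = 9.644×10⁶ m.
The apsides satisfy r_p + r_a = 2a, so the apoapsis radius is 2a − r_p = 1.550×10⁷ m = 15503 km.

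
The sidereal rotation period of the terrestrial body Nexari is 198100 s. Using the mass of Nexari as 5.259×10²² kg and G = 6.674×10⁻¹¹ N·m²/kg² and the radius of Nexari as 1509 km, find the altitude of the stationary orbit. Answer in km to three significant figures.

μ = GM = 6.674×10⁻¹¹ × 5.259×10²² = 3.510×10¹² m³/s².
A synchronous orbit has period T, so by Kepler's third law a = (μT²/4π²)^(1/3).
μT²/4π² = 3.510×10¹² × (1.981×10⁵)² / 39.48 = 3.489×10²¹ m³.
a = 1.517×10⁷ m = 15167 km.
Altitude h = a − R = 15167 − 1509 = 13658 km.

h_sync ≈ 13700 km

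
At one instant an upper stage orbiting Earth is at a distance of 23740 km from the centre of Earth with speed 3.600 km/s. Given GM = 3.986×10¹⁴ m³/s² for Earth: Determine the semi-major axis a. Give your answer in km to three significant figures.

r = 2.374×10⁷ m.
Specific orbital energy ε = v²/2 − μ/r = (3600)²/2 − 3.986×10¹⁴/2.374×10⁷ = -1.031×10⁷ J/kg.
Since ε = −μ/(2a), a = −μ/(2ε) = 1.933×10⁷ m = 19330 km.

a ≈ 19300 km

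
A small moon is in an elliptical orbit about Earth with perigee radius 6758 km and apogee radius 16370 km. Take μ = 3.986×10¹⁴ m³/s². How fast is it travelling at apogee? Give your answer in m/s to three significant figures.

v ≈ 3770 m/s

Semi-major axis a = (r_p + r_a)/2 = 11564 km = 1.156×10⁷ m.
Vis-viva: v² = μ(2/r − 1/a) = 3.986×10¹⁴ × (1.222×10⁻⁷ − 8.648×10⁻⁸) = 1.423×10⁷ m²/s².
v = 3772 m/s.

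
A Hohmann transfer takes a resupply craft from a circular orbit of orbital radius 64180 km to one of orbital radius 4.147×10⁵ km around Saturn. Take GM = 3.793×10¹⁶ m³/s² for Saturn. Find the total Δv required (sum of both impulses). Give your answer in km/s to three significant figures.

Δv_total ≈ 12.3 km/s

r₁ = 64180 km = 6.418×10⁷ m.
r₂ = 4.147×10⁵ km = 4.147×10⁸ m.
Transfer ellipse a_t = (r₁ + r₂)/2 = 2.394×10⁸ m.
At r₁: circular v_c1 = √(μ/r₁) = 24310 m/s; transfer-perikrone v_p = √[μ(2/r₁ − 1/a_t)] = 31990 m/s.
Δv₁ = v_p − v_c1 = 7683 m/s.
At r₂: circular v_c2 = √(μ/r₂) = 9564 m/s; transfer-apokrone v_a = √[μ(2/r₂ − 1/a_t)] = 4951 m/s.
Δv₂ = v_c2 − v_a = 4612 m/s.
Total Δv = Δv₁ + Δv₂ = 12300 m/s = 12.30 km/s.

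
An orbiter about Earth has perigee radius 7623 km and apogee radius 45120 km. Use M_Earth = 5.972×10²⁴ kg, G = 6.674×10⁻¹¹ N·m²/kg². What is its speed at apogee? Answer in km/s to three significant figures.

μ = GM = 6.674×10⁻¹¹ × 5.972×10²⁴ = 3.986×10¹⁴ m³/s².
Semi-major axis a = (r_p + r_a)/2 = 26372 km = 2.637×10⁷ m.
Vis-viva: v² = μ(2/r − 1/a) = 3.986×10¹⁴ × (4.433×10⁻⁸ − 3.792×10⁻⁸) = 2.553×10⁶ m²/s².
v = 1598 m/s = 1.598 km/s.

v ≈ 1.60 km/s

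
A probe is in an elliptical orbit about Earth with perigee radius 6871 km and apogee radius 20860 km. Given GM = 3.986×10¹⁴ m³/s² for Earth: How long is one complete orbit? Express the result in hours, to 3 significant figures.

Semi-major axis a = (r_p + r_a)/2 = (6871.0 + 20860)/2 = 13866 km = 1.387×10⁷ m.
By Kepler's third law T = 2π√(a³/μ) = 2π × 2.586×10³ = 1.625×10⁴ s.
= 4.513 hours.

T ≈ 4.51 hours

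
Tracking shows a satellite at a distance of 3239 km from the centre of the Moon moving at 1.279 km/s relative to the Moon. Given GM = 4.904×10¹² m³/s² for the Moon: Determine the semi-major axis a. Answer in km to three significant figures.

a ≈ 3520 km

r = 3.239×10⁶ m.
Specific orbital energy ε = v²/2 − μ/r = (1279)²/2 − 4.904×10¹²/3.239×10⁶ = -6.961×10⁵ J/kg.
Since ε = −μ/(2a), a = −μ/(2ε) = 3.522×10⁶ m = 3522.3 km.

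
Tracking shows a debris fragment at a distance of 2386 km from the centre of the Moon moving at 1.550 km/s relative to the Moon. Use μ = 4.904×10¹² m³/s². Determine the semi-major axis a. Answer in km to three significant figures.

r = 2.386×10⁶ m.
Specific orbital energy ε = v²/2 − μ/r = (1550)²/2 − 4.904×10¹²/2.386×10⁶ = -8.541×10⁵ J/kg.
Since ε = −μ/(2a), a = −μ/(2ε) = 2.871×10⁶ m = 2870.9 km.

a ≈ 2870 km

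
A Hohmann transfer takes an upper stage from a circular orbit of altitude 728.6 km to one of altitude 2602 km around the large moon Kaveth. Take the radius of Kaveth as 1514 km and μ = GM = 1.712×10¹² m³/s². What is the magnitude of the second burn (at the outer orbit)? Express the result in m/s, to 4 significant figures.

r₁ = 1514 + 728.6 = 2242.6 km = 2.2426×10⁶ m.
r₂ = 1514 + 2602 = 4116.0 km = 4.1160×10⁶ m.
Transfer ellipse a_t = (r₁ + r₂)/2 = 3.179×10⁶ m.
At r₁: circular v_c1 = √(μ/r₁) = 873.7 m/s; transfer-periapsis v_p = √[μ(2/r₁ − 1/a_t)] = 994.1 m/s.
At r₂: circular v_c2 = √(μ/r₂) = 644.9 m/s; transfer-apoapsis v_a = √[μ(2/r₂ − 1/a_t)] = 541.7 m/s.
Δv₂ = v_c2 − v_a = 103.3 m/s.

Δv ≈ 103.3 m/s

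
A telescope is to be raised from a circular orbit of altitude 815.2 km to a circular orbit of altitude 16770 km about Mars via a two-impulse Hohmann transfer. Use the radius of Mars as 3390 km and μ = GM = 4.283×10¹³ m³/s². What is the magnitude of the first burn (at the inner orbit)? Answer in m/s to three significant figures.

Δv ≈ 914 m/s

r₁ = 3390 + 815.2 = 4205.2 km = 4.2052×10⁶ m.
r₂ = 3390 + 16770 = 20160 km = 2.0160×10⁷ m.
Transfer ellipse a_t = (r₁ + r₂)/2 = 1.218×10⁷ m.
At r₁: circular v_c1 = √(μ/r₁) = 3191 m/s; transfer-periapsis v_p = √[μ(2/r₁ − 1/a_t)] = 4105 m/s.
Δv₁ = v_p − v_c1 = 914.0 m/s.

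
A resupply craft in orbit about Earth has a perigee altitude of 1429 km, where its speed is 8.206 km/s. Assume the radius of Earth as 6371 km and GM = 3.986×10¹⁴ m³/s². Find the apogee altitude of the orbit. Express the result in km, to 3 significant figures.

r_p = 6371 + 1429 = 7800.0 km = 7.800×10⁶ m.
Specific energy ε = v²/2 − μ/r = -1.743×10⁷ J/kg, so a = −μ/(2ε) = 1.143×10⁷ m.
The apsides satisfy r_p + r_a = 2a, so the apogee radius is 2a − r_p = 1.506×10⁷ m = 15064 km.
Apogee altitude = 15064 − 6371 = 8693.2 km.

apogee altitude ≈ 8690 km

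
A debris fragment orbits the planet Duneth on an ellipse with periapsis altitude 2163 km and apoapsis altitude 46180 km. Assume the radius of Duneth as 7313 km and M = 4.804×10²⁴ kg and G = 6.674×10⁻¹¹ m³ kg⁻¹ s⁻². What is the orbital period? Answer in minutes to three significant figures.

T ≈ 1030 minutes

μ = GM = 6.674×10⁻¹¹ × 4.804×10²⁴ = 3.206×10¹⁴ m³/s².
r_p = 7313 + 2163 = 9476.0 km = 9.4760×10⁶ m.
r_a = 7313 + 46180 = 53493 km = 5.3493×10⁷ m.
Semi-major axis a = (r_p + r_a)/2 = (9476.0 + 53493)/2 = 31484 km = 3.148×10⁷ m.
By Kepler's third law T = 2π√(a³/μ) = 2π × 9.866×10³ = 6.199×10⁴ s.
= 1033 minutes.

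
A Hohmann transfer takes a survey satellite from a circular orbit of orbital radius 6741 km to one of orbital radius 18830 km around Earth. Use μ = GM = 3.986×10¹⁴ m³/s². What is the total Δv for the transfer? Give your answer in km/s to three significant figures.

r₁ = 6741 km = 6.741×10⁶ m.
r₂ = 18830 km = 1.883×10⁷ m.
Transfer ellipse a_t = (r₁ + r₂)/2 = 1.279×10⁷ m.
At r₁: circular v_c1 = √(μ/r₁) = 7690 m/s; transfer-perigee v_p = √[μ(2/r₁ − 1/a_t)] = 9332 m/s.
Δv₁ = v_p − v_c1 = 1642 m/s.
At r₂: circular v_c2 = √(μ/r₂) = 4601 m/s; transfer-apogee v_a = √[μ(2/r₂ − 1/a_t)] = 3341 m/s.
Δv₂ = v_c2 − v_a = 1260 m/s.
Total Δv = Δv₁ + Δv₂ = 2902 m/s = 2.902 km/s.

Δv_total ≈ 2.90 km/s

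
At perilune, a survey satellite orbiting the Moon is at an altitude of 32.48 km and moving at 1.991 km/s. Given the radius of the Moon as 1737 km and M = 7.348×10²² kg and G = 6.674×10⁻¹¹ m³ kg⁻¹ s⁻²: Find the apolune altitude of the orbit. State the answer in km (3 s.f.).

apolune altitude ≈ 2710 km

μ = GM = 6.674×10⁻¹¹ × 7.348×10²² = 4.904×10¹² m³/s².
r_p = 1737 + 32.48 = 1769.5 km = 1.769×10⁶ m.
Specific energy ε = v²/2 − μ/r = -7.894×10⁵ J/kg, so a = −μ/(2ε) = 3.106×10⁶ m.
The apsides satisfy r_p + r_a = 2a, so the apolune radius is 2a − r_p = 4.443×10⁶ m = 4442.7 km.
Apolune altitude = 4442.7 − 1737 = 2705.7 km.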